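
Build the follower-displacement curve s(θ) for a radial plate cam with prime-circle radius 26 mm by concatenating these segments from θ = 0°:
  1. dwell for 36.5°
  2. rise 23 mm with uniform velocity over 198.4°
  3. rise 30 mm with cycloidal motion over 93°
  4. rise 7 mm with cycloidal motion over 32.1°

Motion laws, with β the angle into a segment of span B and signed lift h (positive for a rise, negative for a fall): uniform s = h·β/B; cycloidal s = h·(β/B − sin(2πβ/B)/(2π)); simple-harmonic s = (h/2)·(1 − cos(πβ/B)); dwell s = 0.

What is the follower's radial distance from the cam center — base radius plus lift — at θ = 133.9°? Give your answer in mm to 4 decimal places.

seg 1 [0°–36.5°] dwell: s stays 0.0000
seg 2 [36.5°–234.9°] uniform, h=23: θ=133.9° here. β=97.4, B=198.4. 23·97.4/198.4 = 11.2913 → s = 11.2913
radial distance = base radius + s = 26 + 11.2913 = 37.2913

37.2913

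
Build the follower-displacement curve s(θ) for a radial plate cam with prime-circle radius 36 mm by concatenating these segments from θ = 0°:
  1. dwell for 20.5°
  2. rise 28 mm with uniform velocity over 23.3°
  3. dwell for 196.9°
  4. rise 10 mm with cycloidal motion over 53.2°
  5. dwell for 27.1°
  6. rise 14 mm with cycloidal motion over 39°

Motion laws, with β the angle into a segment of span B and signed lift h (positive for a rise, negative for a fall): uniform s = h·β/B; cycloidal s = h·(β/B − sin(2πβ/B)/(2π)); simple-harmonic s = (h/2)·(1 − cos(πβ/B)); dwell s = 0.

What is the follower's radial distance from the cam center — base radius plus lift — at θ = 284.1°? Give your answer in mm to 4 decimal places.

seg 1 [0°–20.5°] dwell: s stays 0.0000
seg 2 [20.5°–43.8°] uniform, h=28: full span → s += 28 → s = 28.0000
seg 3 [43.8°–240.7°] dwell: s stays 28.0000
seg 4 [240.7°–293.9°] cycloidal, h=10: θ=284.1° here. β=43.4, B=53.2. 10·(0.8158 − sin(2π·0.8158)/(2π)) = 9.6154 → s = 37.6154
radial distance = base radius + s = 36 + 37.6154 = 73.6154

73.6154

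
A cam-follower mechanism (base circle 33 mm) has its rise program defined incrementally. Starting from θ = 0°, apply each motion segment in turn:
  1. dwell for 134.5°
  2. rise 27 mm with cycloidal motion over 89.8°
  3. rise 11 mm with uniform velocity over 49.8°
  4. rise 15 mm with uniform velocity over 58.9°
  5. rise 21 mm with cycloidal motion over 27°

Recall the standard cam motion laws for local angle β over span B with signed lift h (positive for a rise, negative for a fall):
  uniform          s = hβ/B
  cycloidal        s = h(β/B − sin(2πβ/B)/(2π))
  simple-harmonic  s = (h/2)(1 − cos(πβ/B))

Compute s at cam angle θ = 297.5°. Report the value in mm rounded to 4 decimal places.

seg 1 [0°–134.5°] dwell: s stays 0.0000
seg 2 [134.5°–224.3°] cycloidal, h=27: full span → s += 27 → s = 27.0000
seg 3 [224.3°–274.1°] uniform, h=11: full span → s += 11 → s = 38.0000
seg 4 [274.1°–333°] uniform, h=15: θ=297.5° here. β=23.4, B=58.9. 15·23.4/58.9 = 5.9593 → s = 43.9593

43.9593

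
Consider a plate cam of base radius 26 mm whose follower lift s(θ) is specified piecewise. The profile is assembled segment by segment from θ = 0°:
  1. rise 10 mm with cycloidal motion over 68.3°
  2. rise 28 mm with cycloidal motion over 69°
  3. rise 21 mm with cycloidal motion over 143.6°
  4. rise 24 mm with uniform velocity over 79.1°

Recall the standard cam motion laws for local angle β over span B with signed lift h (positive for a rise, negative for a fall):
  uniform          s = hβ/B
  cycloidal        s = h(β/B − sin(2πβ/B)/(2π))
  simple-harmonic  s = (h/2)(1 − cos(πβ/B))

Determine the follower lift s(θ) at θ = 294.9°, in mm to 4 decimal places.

seg 1 [0°–68.3°] cycloidal, h=10: full span → s += 10 → s = 10.0000
seg 2 [68.3°–137.3°] cycloidal, h=28: full span → s += 28 → s = 38.0000
seg 3 [137.3°–280.9°] cycloidal, h=21: full span → s += 21 → s = 59.0000
seg 4 [280.9°–360°] uniform, h=24: θ=294.9° here. β=14, B=79.1. 24·14/79.1 = 4.2478 → s = 63.2478

63.2478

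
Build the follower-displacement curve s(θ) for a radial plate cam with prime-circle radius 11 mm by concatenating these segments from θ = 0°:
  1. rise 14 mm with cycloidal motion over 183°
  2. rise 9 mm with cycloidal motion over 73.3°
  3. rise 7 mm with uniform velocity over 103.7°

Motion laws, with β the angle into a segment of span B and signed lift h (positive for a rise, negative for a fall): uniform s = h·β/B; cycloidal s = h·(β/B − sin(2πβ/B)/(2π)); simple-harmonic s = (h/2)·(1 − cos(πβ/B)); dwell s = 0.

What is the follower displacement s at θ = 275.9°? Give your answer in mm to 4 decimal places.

seg 1 [0°–183°] cycloidal, h=14: full span → s += 14 → s = 14.0000
seg 2 [183°–256.3°] cycloidal, h=9: full span → s += 9 → s = 23.0000
seg 3 [256.3°–360°] uniform, h=7: θ=275.9° here. β=19.6, B=103.7. 7·19.6/103.7 = 1.3230 → s = 24.3230

24.3230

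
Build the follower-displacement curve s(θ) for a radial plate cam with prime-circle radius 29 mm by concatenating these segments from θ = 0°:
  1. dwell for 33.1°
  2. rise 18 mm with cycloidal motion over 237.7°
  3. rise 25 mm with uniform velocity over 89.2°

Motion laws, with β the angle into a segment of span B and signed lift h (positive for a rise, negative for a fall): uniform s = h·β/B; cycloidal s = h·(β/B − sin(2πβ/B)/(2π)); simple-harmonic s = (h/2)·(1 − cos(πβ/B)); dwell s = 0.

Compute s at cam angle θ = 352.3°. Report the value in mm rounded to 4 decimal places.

seg 1 [0°–33.1°] dwell: s stays 0.0000
seg 2 [33.1°–270.8°] cycloidal, h=18: full span → s += 18 → s = 18.0000
seg 3 [270.8°–360°] uniform, h=25: θ=352.3° here. β=81.5, B=89.2. 25·81.5/89.2 = 22.8419 → s = 40.8419

40.8419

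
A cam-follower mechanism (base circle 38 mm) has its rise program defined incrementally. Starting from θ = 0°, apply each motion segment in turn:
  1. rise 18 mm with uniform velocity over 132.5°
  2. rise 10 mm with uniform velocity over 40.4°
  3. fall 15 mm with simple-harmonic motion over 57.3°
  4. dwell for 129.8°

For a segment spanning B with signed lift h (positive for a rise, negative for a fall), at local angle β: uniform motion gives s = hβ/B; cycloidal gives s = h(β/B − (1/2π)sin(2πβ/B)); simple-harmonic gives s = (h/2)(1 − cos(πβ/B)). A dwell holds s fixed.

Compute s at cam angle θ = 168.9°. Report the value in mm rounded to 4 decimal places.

seg 1 [0°–132.5°] uniform, h=18: full span → s += 18 → s = 18.0000
seg 2 [132.5°–172.9°] uniform, h=10: θ=168.9° here. β=36.4, B=40.4. 10·36.4/40.4 = 9.0099 → s = 27.0099

27.0099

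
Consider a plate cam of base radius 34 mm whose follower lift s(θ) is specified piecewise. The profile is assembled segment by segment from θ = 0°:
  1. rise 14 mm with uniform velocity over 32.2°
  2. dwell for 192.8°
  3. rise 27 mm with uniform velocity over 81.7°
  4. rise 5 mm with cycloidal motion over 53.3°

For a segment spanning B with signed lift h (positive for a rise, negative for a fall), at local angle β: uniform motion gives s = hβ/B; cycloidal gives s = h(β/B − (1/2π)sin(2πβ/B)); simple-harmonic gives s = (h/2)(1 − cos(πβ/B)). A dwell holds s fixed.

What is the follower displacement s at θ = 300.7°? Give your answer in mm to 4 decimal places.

seg 1 [0°–32.2°] uniform, h=14: full span → s += 14 → s = 14.0000
seg 2 [32.2°–225°] dwell: s stays 14.0000
seg 3 [225°–306.7°] uniform, h=27: θ=300.7° here. β=75.7, B=81.7. 27·75.7/81.7 = 25.0171 → s = 39.0171

39.0171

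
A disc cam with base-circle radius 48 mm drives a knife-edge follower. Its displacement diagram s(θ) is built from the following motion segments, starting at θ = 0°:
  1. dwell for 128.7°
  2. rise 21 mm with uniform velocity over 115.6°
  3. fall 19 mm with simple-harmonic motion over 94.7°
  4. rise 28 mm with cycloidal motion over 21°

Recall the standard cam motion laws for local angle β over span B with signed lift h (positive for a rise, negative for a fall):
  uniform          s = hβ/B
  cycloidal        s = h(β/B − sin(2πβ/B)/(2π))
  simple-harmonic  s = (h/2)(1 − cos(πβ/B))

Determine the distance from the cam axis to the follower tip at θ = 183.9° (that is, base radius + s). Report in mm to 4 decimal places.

seg 1 [0°–128.7°] dwell: s stays 0.0000
seg 2 [128.7°–244.3°] uniform, h=21: θ=183.9° here. β=55.2, B=115.6. 21·55.2/115.6 = 10.0277 → s = 10.0277
radial distance = base radius + s = 48 + 10.0277 = 58.0277

58.0277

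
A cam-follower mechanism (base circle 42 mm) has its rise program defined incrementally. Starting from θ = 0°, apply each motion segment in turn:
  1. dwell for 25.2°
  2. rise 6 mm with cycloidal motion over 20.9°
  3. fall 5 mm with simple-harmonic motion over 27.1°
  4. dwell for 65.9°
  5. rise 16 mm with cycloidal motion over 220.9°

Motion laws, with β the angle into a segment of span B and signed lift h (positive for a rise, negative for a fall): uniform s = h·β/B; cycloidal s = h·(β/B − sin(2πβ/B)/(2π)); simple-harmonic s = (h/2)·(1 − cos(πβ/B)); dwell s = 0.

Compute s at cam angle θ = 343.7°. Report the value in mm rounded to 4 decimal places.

seg 1 [0°–25.2°] dwell: s stays 0.0000
seg 2 [25.2°–46.1°] cycloidal, h=6: full span → s += 6 → s = 6.0000
seg 3 [46.1°–73.2°] simple-harmonic, h=-5: full span → s += -5 → s = 1.0000
seg 4 [73.2°–139.1°] dwell: s stays 1.0000
seg 5 [139.1°–360°] cycloidal, h=16: θ=343.7° here. β=204.6, B=220.9. 16·(0.9262 − sin(2π·0.9262)/(2π)) = 15.9582 → s = 16.9582

16.9582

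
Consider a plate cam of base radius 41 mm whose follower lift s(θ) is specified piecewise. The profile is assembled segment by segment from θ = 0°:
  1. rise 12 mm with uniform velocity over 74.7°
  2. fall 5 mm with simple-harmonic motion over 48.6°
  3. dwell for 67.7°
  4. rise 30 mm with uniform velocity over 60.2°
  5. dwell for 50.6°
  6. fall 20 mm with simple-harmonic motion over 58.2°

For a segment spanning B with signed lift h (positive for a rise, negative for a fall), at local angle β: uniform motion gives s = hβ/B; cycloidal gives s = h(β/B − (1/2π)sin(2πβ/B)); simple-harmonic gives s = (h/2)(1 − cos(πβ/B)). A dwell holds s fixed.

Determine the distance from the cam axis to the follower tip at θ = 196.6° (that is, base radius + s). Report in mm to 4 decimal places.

seg 1 [0°–74.7°] uniform, h=12: full span → s += 12 → s = 12.0000
seg 2 [74.7°–123.3°] simple-harmonic, h=-5: full span → s += -5 → s = 7.0000
seg 3 [123.3°–191°] dwell: s stays 7.0000
seg 4 [191°–251.2°] uniform, h=30: θ=196.6° here. β=5.6, B=60.2. 30·5.6/60.2 = 2.7907 → s = 9.7907
radial distance = base radius + s = 41 + 9.7907 = 50.7907

50.7907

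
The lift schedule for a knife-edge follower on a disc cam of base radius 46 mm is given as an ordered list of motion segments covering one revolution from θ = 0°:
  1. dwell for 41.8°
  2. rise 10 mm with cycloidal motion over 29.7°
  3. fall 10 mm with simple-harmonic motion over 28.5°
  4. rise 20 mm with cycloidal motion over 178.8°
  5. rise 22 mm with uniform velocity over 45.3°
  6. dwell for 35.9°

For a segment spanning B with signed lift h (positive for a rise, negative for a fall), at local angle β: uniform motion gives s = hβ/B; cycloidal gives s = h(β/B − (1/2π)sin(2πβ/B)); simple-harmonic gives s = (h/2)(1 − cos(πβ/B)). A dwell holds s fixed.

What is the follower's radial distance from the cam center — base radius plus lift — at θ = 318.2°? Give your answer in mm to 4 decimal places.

seg 1 [0°–41.8°] dwell: s stays 0.0000
seg 2 [41.8°–71.5°] cycloidal, h=10: full span → s += 10 → s = 10.0000
seg 3 [71.5°–100°] simple-harmonic, h=-10: full span → s += -10 → s = 0.0000
seg 4 [100°–278.8°] cycloidal, h=20: full span → s += 20 → s = 20.0000
seg 5 [278.8°–324.1°] uniform, h=22: θ=318.2° here. β=39.4, B=45.3. 22·39.4/45.3 = 19.1347 → s = 39.1347
radial distance = base radius + s = 46 + 39.1347 = 85.1347

85.1347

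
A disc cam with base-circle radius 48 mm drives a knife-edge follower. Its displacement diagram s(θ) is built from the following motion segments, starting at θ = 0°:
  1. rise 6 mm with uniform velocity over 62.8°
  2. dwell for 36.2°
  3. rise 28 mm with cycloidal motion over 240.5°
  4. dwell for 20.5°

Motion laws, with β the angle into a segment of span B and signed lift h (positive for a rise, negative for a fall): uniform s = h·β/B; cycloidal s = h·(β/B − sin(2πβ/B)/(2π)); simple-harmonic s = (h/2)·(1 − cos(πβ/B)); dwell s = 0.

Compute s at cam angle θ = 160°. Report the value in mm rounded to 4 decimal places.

seg 1 [0°–62.8°] uniform, h=6: full span → s += 6 → s = 6.0000
seg 2 [62.8°–99°] dwell: s stays 6.0000
seg 3 [99°–339.5°] cycloidal, h=28: θ=160° here. β=61, B=240.5. 28·(0.2536 − sin(2π·0.2536)/(2π)) = 2.6467 → s = 8.6467

8.6467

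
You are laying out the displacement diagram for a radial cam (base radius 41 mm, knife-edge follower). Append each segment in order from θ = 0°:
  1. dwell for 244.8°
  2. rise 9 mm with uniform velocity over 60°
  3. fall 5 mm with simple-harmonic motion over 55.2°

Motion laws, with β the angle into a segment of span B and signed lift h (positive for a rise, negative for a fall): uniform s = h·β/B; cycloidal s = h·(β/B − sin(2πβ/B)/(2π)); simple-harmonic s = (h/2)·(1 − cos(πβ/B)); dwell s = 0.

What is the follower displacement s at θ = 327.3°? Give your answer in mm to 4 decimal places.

seg 1 [0°–244.8°] dwell: s stays 0.0000
seg 2 [244.8°–304.8°] uniform, h=9: full span → s += 9 → s = 9.0000
seg 3 [304.8°–360°] simple-harmonic, h=-5: θ=327.3° here. β=22.5, B=55.2. -5/2·(1 − cos(π·0.4076)) = -1.7845 → s = 7.2155

7.2155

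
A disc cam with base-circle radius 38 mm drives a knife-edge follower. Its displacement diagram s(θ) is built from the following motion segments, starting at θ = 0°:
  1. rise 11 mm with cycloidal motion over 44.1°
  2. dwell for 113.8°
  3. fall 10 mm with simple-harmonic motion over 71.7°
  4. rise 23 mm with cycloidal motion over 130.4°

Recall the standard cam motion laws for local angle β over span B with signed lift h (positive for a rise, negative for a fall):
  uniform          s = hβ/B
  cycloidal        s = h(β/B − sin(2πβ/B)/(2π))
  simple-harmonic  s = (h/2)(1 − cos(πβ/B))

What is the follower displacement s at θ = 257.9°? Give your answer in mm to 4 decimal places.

seg 1 [0°–44.1°] cycloidal, h=11: full span → s += 11 → s = 11.0000
seg 2 [44.1°–157.9°] dwell: s stays 11.0000
seg 3 [157.9°–229.6°] simple-harmonic, h=-10: full span → s += -10 → s = 1.0000
seg 4 [229.6°–360°] cycloidal, h=23: θ=257.9° here. β=28.3, B=130.4. 23·(0.2170 − sin(2π·0.2170)/(2π)) = 1.4093 → s = 2.4093

2.4093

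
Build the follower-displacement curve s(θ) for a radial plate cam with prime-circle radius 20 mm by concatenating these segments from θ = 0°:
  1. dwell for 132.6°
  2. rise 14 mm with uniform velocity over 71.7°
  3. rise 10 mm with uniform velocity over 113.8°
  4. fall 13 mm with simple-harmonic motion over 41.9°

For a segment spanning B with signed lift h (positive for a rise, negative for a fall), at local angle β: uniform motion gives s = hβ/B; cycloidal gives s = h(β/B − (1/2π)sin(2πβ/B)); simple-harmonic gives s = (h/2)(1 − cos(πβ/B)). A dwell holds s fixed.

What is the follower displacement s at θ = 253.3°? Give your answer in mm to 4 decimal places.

seg 1 [0°–132.6°] dwell: s stays 0.0000
seg 2 [132.6°–204.3°] uniform, h=14: full span → s += 14 → s = 14.0000
seg 3 [204.3°–318.1°] uniform, h=10: θ=253.3° here. β=49, B=113.8. 10·49/113.8 = 4.3058 → s = 18.3058

18.3058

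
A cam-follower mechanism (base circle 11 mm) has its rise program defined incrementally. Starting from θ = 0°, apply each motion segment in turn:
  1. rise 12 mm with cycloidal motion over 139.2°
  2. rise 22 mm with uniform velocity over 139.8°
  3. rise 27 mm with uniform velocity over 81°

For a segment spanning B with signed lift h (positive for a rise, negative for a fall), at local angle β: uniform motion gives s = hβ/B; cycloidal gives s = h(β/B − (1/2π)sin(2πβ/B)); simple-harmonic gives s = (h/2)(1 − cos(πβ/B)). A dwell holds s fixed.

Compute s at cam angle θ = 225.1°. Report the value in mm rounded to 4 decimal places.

seg 1 [0°–139.2°] cycloidal, h=12: full span → s += 12 → s = 12.0000
seg 2 [139.2°–279°] uniform, h=22: θ=225.1° here. β=85.9, B=139.8. 22·85.9/139.8 = 13.5179 → s = 25.5179

25.5179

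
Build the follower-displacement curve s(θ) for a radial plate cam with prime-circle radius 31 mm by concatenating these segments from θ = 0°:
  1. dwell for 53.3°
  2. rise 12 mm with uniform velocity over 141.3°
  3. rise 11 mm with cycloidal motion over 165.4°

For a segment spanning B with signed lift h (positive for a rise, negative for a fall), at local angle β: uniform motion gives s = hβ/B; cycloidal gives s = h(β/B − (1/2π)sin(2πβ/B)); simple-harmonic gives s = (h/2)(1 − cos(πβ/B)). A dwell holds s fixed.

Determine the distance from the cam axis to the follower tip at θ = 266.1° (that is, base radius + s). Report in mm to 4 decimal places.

seg 1 [0°–53.3°] dwell: s stays 0.0000
seg 2 [53.3°–194.6°] uniform, h=12: full span → s += 12 → s = 12.0000
seg 3 [194.6°–360°] cycloidal, h=11: θ=266.1° here. β=71.5, B=165.4. 11·(0.4323 − sin(2π·0.4323)/(2π)) = 4.0325 → s = 16.0325
radial distance = base radius + s = 31 + 16.0325 = 47.0325

47.0325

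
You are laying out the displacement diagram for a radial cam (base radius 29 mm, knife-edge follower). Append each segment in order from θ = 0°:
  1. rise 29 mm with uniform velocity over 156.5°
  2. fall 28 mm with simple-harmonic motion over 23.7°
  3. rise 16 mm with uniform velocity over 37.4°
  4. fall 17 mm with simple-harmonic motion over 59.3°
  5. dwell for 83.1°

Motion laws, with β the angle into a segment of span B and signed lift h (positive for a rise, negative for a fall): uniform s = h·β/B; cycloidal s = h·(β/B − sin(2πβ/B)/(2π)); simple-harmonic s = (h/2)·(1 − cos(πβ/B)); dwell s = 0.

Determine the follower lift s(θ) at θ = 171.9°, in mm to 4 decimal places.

seg 1 [0°–156.5°] uniform, h=29: full span → s += 29 → s = 29.0000
seg 2 [156.5°–180.2°] simple-harmonic, h=-28: θ=171.9° here. β=15.4, B=23.7. -28/2·(1 − cos(π·0.6498)) = -20.3476 → s = 8.6524

8.6524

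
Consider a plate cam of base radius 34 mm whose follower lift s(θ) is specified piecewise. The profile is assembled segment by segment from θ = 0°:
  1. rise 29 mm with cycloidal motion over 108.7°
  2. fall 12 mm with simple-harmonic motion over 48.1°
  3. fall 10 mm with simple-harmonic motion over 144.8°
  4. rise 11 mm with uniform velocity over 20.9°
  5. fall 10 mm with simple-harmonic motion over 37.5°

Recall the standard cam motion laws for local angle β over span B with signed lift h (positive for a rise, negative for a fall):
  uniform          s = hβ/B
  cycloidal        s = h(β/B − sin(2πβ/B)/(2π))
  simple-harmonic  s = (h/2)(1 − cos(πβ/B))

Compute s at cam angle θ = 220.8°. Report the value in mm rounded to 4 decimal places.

seg 1 [0°–108.7°] cycloidal, h=29: full span → s += 29 → s = 29.0000
seg 2 [108.7°–156.8°] simple-harmonic, h=-12: full span → s += -12 → s = 17.0000
seg 3 [156.8°–301.6°] simple-harmonic, h=-10: θ=220.8° here. β=64, B=144.8. -10/2·(1 − cos(π·0.4420)) = -4.0938 → s = 12.9062

12.9062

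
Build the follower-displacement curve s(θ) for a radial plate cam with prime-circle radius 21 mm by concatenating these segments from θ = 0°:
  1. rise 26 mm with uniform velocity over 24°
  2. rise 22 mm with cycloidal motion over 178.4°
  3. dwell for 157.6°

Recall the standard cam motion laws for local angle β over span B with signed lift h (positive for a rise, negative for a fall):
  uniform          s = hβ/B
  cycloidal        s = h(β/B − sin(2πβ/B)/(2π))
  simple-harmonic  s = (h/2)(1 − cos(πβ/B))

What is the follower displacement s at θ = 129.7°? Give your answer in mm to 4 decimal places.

seg 1 [0°–24°] uniform, h=26: full span → s += 26 → s = 26.0000
seg 2 [24°–202.4°] cycloidal, h=22: θ=129.7° here. β=105.7, B=178.4. 22·(0.5925 − sin(2π·0.5925)/(2π)) = 14.9569 → s = 40.9569

40.9569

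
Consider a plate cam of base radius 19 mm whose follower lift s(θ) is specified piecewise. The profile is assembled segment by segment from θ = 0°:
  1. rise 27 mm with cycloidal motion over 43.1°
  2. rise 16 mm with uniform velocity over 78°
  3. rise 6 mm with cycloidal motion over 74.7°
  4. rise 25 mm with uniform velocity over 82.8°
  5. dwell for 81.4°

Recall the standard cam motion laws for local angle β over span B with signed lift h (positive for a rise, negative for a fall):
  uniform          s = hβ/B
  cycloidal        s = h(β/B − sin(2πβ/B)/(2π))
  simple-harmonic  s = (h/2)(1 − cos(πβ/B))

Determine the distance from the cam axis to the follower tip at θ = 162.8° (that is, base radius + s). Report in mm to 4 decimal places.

seg 1 [0°–43.1°] cycloidal, h=27: full span → s += 27 → s = 27.0000
seg 2 [43.1°–121.1°] uniform, h=16: full span → s += 16 → s = 43.0000
seg 3 [121.1°–195.8°] cycloidal, h=6: θ=162.8° here. β=41.7, B=74.7. 6·(0.5582 − sin(2π·0.5582)/(2π)) = 3.6911 → s = 46.6911
radial distance = base radius + s = 19 + 46.6911 = 65.6911

65.6911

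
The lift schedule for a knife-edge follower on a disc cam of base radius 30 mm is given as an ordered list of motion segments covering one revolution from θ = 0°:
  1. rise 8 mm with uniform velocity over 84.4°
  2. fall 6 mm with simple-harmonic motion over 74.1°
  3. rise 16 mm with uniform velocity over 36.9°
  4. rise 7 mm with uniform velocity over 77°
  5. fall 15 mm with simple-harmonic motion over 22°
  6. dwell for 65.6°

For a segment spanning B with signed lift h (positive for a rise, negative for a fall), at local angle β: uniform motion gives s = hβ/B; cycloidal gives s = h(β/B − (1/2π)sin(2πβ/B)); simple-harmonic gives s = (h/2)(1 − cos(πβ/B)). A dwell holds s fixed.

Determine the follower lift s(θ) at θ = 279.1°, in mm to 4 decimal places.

seg 1 [0°–84.4°] uniform, h=8: full span → s += 8 → s = 8.0000
seg 2 [84.4°–158.5°] simple-harmonic, h=-6: full span → s += -6 → s = 2.0000
seg 3 [158.5°–195.4°] uniform, h=16: full span → s += 16 → s = 18.0000
seg 4 [195.4°–272.4°] uniform, h=7: full span → s += 7 → s = 25.0000
seg 5 [272.4°–294.4°] simple-harmonic, h=-15: θ=279.1° here. β=6.7, B=22. -15/2·(1 − cos(π·0.3045)) = -3.1787 → s = 21.8213

21.8213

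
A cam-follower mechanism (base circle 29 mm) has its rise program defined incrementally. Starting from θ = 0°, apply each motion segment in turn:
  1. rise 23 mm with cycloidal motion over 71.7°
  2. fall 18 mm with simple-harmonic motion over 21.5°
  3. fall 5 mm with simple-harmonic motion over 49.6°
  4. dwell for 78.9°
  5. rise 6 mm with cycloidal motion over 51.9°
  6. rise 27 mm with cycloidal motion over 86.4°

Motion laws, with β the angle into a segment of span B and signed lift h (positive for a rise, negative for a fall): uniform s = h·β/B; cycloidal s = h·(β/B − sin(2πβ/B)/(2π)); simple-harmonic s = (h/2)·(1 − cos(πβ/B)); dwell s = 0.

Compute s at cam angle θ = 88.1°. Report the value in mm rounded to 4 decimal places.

seg 1 [0°–71.7°] cycloidal, h=23: full span → s += 23 → s = 23.0000
seg 2 [71.7°–93.2°] simple-harmonic, h=-18: θ=88.1° here. β=16.4, B=21.5. -18/2·(1 − cos(π·0.7628)) = -15.6145 → s = 7.3855

7.3855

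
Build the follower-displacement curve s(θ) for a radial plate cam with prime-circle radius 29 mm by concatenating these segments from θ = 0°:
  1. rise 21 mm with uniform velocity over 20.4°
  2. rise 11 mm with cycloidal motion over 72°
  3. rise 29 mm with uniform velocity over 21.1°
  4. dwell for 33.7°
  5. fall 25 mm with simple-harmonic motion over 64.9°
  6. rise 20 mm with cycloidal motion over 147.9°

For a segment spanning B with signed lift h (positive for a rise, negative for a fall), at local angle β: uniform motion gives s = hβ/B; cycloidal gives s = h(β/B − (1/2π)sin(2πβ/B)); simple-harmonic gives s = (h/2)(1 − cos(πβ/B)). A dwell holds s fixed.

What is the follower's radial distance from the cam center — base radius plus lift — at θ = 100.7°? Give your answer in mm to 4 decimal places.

seg 1 [0°–20.4°] uniform, h=21: full span → s += 21 → s = 21.0000
seg 2 [20.4°–92.4°] cycloidal, h=11: full span → s += 11 → s = 32.0000
seg 3 [92.4°–113.5°] uniform, h=29: θ=100.7° here. β=8.3, B=21.1. 29·8.3/21.1 = 11.4076 → s = 43.4076
radial distance = base radius + s = 29 + 43.4076 = 72.4076

72.4076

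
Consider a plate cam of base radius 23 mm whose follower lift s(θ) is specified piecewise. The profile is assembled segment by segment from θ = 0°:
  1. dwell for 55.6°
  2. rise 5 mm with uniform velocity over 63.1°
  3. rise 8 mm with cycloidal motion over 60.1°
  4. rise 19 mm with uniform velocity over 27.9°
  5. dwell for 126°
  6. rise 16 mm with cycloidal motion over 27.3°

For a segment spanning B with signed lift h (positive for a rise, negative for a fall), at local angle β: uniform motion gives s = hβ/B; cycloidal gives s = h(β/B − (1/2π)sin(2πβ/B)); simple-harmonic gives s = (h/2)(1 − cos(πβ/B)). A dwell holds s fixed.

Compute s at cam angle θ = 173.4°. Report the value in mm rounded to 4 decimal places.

seg 1 [0°–55.6°] dwell: s stays 0.0000
seg 2 [55.6°–118.7°] uniform, h=5: full span → s += 5 → s = 5.0000
seg 3 [118.7°–178.8°] cycloidal, h=8: θ=173.4° here. β=54.7, B=60.1. 8·(0.9101 − sin(2π·0.9101)/(2π)) = 7.9624 → s = 12.9624

12.9624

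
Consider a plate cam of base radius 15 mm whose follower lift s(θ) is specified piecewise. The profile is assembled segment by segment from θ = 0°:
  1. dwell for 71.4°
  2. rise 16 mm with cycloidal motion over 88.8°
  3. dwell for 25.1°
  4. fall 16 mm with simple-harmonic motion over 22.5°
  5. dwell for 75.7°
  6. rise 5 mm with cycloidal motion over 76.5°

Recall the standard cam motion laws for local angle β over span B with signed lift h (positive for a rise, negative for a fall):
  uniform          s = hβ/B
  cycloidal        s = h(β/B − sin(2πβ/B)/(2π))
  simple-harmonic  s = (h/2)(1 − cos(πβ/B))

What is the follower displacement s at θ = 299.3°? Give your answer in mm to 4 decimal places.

seg 1 [0°–71.4°] dwell: s stays 0.0000
seg 2 [71.4°–160.2°] cycloidal, h=16: full span → s += 16 → s = 16.0000
seg 3 [160.2°–185.3°] dwell: s stays 16.0000
seg 4 [185.3°–207.8°] simple-harmonic, h=-16: full span → s += -16 → s = 0.0000
seg 5 [207.8°–283.5°] dwell: s stays 0.0000
seg 6 [283.5°–360°] cycloidal, h=5: θ=299.3° here. β=15.8, B=76.5. 5·(0.2065 − sin(2π·0.2065)/(2π)) = 0.2664 → s = 0.2664

0.2664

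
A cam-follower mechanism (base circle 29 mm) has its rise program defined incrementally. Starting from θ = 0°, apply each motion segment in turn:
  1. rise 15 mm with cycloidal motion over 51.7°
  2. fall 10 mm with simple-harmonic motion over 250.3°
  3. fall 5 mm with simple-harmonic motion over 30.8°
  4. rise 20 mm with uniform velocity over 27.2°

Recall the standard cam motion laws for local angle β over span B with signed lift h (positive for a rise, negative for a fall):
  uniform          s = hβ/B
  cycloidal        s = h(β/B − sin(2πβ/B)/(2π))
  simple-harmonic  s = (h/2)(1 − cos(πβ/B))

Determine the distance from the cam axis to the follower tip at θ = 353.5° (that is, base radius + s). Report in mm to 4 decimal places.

seg 1 [0°–51.7°] cycloidal, h=15: full span → s += 15 → s = 15.0000
seg 2 [51.7°–302°] simple-harmonic, h=-10: full span → s += -10 → s = 5.0000
seg 3 [302°–332.8°] simple-harmonic, h=-5: full span → s += -5 → s = 0.0000
seg 4 [332.8°–360°] uniform, h=20: θ=353.5° here. β=20.7, B=27.2. 20·20.7/27.2 = 15.2206 → s = 15.2206
radial distance = base radius + s = 29 + 15.2206 = 44.2206

44.2206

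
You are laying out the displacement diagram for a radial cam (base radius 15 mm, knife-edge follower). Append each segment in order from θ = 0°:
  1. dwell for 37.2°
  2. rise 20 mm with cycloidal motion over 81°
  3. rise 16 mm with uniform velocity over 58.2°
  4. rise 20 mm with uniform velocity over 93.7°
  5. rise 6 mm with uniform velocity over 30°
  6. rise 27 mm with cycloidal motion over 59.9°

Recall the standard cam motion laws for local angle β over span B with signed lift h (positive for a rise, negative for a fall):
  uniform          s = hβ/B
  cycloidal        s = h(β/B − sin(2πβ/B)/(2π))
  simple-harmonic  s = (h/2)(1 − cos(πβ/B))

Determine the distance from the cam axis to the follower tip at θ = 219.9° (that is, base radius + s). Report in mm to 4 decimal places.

seg 1 [0°–37.2°] dwell: s stays 0.0000
seg 2 [37.2°–118.2°] cycloidal, h=20: full span → s += 20 → s = 20.0000
seg 3 [118.2°–176.4°] uniform, h=16: full span → s += 16 → s = 36.0000
seg 4 [176.4°–270.1°] uniform, h=20: θ=219.9° here. β=43.5, B=93.7. 20·43.5/93.7 = 9.2850 → s = 45.2850
radial distance = base radius + s = 15 + 45.2850 = 60.2850

60.2850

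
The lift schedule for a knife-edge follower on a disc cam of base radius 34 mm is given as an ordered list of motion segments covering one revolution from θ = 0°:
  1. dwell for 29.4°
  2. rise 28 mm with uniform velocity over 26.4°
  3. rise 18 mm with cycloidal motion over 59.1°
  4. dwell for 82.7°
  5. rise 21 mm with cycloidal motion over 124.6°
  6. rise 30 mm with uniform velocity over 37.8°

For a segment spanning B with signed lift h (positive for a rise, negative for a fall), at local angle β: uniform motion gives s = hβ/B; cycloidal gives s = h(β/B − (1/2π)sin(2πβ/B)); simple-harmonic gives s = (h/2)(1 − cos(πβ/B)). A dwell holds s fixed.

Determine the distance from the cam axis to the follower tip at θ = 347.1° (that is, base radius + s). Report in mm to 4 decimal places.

seg 1 [0°–29.4°] dwell: s stays 0.0000
seg 2 [29.4°–55.8°] uniform, h=28: full span → s += 28 → s = 28.0000
seg 3 [55.8°–114.9°] cycloidal, h=18: full span → s += 18 → s = 46.0000
seg 4 [114.9°–197.6°] dwell: s stays 46.0000
seg 5 [197.6°–322.2°] cycloidal, h=21: full span → s += 21 → s = 67.0000
seg 6 [322.2°–360°] uniform, h=30: θ=347.1° here. β=24.9, B=37.8. 30·24.9/37.8 = 19.7619 → s = 86.7619
radial distance = base radius + s = 34 + 86.7619 = 120.7619

120.7619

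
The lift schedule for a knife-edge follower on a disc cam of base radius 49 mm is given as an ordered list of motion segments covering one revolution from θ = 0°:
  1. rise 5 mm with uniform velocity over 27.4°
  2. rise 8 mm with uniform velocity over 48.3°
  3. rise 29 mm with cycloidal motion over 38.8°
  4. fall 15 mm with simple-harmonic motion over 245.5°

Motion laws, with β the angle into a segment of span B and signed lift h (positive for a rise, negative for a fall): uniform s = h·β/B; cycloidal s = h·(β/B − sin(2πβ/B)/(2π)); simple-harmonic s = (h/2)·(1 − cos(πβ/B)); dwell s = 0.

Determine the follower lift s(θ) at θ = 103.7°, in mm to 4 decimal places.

seg 1 [0°–27.4°] uniform, h=5: full span → s += 5 → s = 5.0000
seg 2 [27.4°–75.7°] uniform, h=8: full span → s += 8 → s = 13.0000
seg 3 [75.7°–114.5°] cycloidal, h=29: θ=103.7° here. β=28, B=38.8. 29·(0.7216 − sin(2π·0.7216)/(2π)) = 25.4703 → s = 38.4703

38.4703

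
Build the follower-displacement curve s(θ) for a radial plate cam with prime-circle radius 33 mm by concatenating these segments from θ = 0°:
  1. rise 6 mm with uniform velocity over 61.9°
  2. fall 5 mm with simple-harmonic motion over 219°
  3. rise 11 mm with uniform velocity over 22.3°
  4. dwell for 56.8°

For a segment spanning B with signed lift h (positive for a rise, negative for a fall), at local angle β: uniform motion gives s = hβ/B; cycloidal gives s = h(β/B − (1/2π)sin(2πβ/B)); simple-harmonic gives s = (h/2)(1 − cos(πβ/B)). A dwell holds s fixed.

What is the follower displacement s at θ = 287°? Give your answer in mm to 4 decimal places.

seg 1 [0°–61.9°] uniform, h=6: full span → s += 6 → s = 6.0000
seg 2 [61.9°–280.9°] simple-harmonic, h=-5: full span → s += -5 → s = 1.0000
seg 3 [280.9°–303.2°] uniform, h=11: θ=287° here. β=6.1, B=22.3. 11·6.1/22.3 = 3.0090 → s = 4.0090

4.0090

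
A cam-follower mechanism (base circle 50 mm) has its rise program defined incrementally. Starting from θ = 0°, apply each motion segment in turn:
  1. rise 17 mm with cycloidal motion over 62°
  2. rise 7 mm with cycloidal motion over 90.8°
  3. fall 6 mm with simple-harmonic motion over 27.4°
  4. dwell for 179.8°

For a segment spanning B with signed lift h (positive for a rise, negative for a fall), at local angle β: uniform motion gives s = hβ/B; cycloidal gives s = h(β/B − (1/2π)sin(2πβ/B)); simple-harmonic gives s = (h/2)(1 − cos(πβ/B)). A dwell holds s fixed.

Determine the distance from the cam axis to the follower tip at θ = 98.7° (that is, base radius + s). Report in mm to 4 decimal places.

seg 1 [0°–62°] cycloidal, h=17: full span → s += 17 → s = 17.0000
seg 2 [62°–152.8°] cycloidal, h=7: θ=98.7° here. β=36.7, B=90.8. 7·(0.4042 − sin(2π·0.4042)/(2π)) = 2.1984 → s = 19.1984
radial distance = base radius + s = 50 + 19.1984 = 69.1984

69.1984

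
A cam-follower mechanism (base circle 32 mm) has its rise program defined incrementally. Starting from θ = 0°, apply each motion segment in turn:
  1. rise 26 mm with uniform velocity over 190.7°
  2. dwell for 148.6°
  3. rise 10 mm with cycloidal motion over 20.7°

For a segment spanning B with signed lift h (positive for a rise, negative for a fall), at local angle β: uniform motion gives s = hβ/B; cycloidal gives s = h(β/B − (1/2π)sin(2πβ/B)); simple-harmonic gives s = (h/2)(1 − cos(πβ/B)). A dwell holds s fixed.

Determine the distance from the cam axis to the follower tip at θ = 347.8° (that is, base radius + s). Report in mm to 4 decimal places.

seg 1 [0°–190.7°] uniform, h=26: full span → s += 26 → s = 26.0000
seg 2 [190.7°–339.3°] dwell: s stays 26.0000
seg 3 [339.3°–360°] cycloidal, h=10: θ=347.8° here. β=8.5, B=20.7. 10·(0.4106 − sin(2π·0.4106)/(2π)) = 3.2588 → s = 29.2588
radial distance = base radius + s = 32 + 29.2588 = 61.2588

61.2588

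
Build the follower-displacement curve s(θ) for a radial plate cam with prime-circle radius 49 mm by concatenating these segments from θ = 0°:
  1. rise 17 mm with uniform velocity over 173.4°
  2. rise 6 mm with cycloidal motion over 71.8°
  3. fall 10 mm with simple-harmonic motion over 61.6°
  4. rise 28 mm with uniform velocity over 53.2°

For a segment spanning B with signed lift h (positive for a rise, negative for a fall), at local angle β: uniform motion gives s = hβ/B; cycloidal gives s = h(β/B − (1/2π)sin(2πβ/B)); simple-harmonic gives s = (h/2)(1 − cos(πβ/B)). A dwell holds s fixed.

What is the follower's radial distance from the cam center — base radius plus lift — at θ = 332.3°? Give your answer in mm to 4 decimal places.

seg 1 [0°–173.4°] uniform, h=17: full span → s += 17 → s = 17.0000
seg 2 [173.4°–245.2°] cycloidal, h=6: full span → s += 6 → s = 23.0000
seg 3 [245.2°–306.8°] simple-harmonic, h=-10: full span → s += -10 → s = 13.0000
seg 4 [306.8°–360°] uniform, h=28: θ=332.3° here. β=25.5, B=53.2. 28·25.5/53.2 = 13.4211 → s = 26.4211
radial distance = base radius + s = 49 + 26.4211 = 75.4211

75.4211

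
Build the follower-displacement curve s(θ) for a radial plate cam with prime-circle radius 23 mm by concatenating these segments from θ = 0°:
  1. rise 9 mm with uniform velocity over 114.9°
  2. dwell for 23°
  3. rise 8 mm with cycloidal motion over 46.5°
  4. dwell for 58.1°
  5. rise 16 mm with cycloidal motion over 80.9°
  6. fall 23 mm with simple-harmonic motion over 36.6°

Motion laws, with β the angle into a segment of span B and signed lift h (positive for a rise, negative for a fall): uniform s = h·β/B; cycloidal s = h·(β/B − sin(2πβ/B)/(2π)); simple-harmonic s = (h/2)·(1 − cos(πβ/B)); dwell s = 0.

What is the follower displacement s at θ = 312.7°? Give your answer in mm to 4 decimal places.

seg 1 [0°–114.9°] uniform, h=9: full span → s += 9 → s = 9.0000
seg 2 [114.9°–137.9°] dwell: s stays 9.0000
seg 3 [137.9°–184.4°] cycloidal, h=8: full span → s += 8 → s = 17.0000
seg 4 [184.4°–242.5°] dwell: s stays 17.0000
seg 5 [242.5°–323.4°] cycloidal, h=16: θ=312.7° here. β=70.2, B=80.9. 16·(0.8677 − sin(2π·0.8677)/(2π)) = 15.7647 → s = 32.7647

32.7647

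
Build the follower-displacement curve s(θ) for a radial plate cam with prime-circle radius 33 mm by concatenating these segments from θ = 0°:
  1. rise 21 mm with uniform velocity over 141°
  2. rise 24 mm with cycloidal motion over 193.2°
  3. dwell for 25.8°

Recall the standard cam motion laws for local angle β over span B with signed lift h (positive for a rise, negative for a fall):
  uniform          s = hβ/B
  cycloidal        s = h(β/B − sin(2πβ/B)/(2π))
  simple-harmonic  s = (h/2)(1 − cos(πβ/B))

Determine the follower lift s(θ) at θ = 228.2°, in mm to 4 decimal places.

seg 1 [0°–141°] uniform, h=21: full span → s += 21 → s = 21.0000
seg 2 [141°–334.2°] cycloidal, h=24: θ=228.2° here. β=87.2, B=193.2. 24·(0.4513 − sin(2π·0.4513)/(2π)) = 9.6827 → s = 30.6827

30.6827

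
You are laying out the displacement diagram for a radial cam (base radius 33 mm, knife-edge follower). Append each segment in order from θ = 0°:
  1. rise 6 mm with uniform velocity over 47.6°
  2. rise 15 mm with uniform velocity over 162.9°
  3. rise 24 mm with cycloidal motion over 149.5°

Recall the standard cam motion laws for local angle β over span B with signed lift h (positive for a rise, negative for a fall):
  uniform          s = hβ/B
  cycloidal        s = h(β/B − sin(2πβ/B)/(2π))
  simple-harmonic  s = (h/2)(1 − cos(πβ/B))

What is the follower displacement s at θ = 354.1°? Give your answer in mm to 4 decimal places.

seg 1 [0°–47.6°] uniform, h=6: full span → s += 6 → s = 6.0000
seg 2 [47.6°–210.5°] uniform, h=15: full span → s += 15 → s = 21.0000
seg 3 [210.5°–360°] cycloidal, h=24: θ=354.1° here. β=143.6, B=149.5. 24·(0.9605 − sin(2π·0.9605)/(2π)) = 23.9903 → s = 44.9903

44.9903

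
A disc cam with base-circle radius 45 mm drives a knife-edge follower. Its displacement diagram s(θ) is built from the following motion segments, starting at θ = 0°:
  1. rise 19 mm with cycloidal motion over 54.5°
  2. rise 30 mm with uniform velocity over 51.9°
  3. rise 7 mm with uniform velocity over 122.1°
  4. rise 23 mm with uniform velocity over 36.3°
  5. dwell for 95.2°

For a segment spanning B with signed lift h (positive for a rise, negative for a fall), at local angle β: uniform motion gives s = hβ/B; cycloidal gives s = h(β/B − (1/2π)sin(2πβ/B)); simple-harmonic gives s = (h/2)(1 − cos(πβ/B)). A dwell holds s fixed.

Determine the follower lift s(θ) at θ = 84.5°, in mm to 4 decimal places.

seg 1 [0°–54.5°] cycloidal, h=19: full span → s += 19 → s = 19.0000
seg 2 [54.5°–106.4°] uniform, h=30: θ=84.5° here. β=30, B=51.9. 30·30/51.9 = 17.3410 → s = 36.3410

36.3410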